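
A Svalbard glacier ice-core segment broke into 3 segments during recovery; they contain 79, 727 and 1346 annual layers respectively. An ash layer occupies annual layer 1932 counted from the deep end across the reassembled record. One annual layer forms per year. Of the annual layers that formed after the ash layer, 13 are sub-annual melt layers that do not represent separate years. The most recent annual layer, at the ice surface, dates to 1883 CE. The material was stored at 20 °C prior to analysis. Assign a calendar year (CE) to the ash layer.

1676 CE

Total annual layers = 79 + 727 + 1346 = 2152.
2152 − 1932 = 220 annual layers lie beyond the ash layer toward the ice surface.
Removing the 13 false annual layers leaves 220 − 13 = 207 true annual layers beyond the ash layer.
1883 − 207 = 1676 CE.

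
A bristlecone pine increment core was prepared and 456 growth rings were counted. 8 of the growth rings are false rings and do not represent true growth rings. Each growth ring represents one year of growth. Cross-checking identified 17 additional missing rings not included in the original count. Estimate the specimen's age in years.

Correcting the raw count gives 456 − 8 + 17 = 465 true growth rings.
At one growth ring per year, that is 465 years.

465 years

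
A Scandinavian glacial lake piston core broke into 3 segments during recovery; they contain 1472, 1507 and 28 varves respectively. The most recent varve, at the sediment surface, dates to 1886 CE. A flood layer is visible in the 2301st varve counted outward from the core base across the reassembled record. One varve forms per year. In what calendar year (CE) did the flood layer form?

1180 CE

Total varves = 1472 + 1507 + 28 = 3007.
The flood layer sits at varve 2301 from the core base, so 3007 − 2301 = 706 varves formed after it.
The varve at the sediment surface is 1886 CE, so the flood layer dates to 1886 − 706 = 1180 CE.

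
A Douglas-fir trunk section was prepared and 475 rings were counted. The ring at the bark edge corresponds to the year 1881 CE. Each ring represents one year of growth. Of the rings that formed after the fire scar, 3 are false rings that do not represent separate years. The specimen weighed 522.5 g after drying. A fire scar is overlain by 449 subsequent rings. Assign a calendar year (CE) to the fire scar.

There are 449 rings younger than the fire scar.
Excluding 3 false rings: 449 − 3 = 446.
Counting back 446 years from 1881 CE places the fire scar in 1881 − 446 = 1435 CE.

1435 CE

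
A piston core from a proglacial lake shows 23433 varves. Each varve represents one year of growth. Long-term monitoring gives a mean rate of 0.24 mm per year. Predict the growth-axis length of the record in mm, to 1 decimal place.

5623.9 mm

The record spans 23433 years at 0.24 mm per year.
23433 years at 0.24 mm/year gives 0.24 × 23433 = 5623.9 mm.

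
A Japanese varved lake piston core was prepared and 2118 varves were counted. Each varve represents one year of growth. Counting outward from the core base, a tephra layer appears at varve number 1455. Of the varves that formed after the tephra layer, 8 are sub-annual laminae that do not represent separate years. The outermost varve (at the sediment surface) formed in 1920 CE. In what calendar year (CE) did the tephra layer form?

2118 − 1455 = 663 varves lie beyond the tephra layer toward the sediment surface.
Excluding 8 false varves: 663 − 8 = 655.
The varve at the sediment surface is 1920 CE, so the tephra layer dates to 1920 − 655 = 1265 CE.

1265 CE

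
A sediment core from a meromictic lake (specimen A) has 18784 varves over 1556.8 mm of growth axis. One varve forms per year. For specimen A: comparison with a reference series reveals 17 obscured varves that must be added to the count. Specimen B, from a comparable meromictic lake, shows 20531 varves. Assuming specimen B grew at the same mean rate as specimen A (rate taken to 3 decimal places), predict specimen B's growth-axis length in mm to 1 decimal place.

1704.1 mm

Specimen A: true varve count = 18784 + 17 = 18801.
A: Mean rate = 1556.8 mm / 18801 years ≈ 0.083 mm per year.
For B, 0.083 mm/year × 20531 years = 1704.1 mm.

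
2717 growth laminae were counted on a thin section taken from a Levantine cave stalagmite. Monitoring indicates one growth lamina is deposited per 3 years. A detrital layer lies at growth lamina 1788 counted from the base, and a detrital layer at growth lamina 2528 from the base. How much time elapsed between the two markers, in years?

2220 years

2528 − 1788 = 740 growth laminae lie between the two events.
740 growth laminae at 3 years each span 740 × 3 = 2220 years.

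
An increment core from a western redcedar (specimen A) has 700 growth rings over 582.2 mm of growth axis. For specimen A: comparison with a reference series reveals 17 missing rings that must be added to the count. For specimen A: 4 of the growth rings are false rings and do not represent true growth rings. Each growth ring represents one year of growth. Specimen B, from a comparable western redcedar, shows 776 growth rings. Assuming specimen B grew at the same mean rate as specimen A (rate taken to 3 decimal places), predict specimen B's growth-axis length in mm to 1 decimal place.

634.0 mm

Specimen A: after corrections the count is 700 − 4 + 17 = 713 growth rings.
A: 582.2 mm over 713 years gives 582.2 / 713 ≈ 0.817 mm/year.
B's length ≈ 0.817 × 776 = 634.0 mm.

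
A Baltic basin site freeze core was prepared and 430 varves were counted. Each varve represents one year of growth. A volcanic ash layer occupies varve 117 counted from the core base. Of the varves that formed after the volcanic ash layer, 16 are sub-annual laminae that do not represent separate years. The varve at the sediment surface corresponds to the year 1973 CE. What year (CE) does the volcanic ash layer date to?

Between varve 117 and the sediment surface there are 430 − 117 = 313 varves.
Excluding 16 false varves: 313 − 16 = 297.
The varve at the sediment surface is 1973 CE, so the volcanic ash layer dates to 1973 − 297 = 1676 CE.

1676 CE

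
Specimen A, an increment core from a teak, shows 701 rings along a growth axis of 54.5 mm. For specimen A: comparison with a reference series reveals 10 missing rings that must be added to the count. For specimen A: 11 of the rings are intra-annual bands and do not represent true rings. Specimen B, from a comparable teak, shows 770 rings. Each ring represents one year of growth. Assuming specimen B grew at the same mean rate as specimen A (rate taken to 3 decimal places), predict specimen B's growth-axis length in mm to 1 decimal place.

Specimen A: adjusted count: 701 − 11 + 10 = 700 rings.
A: Mean rate = 54.5 mm / 700 years ≈ 0.078 mm/year.
Length of B = 0.078 × 770 = 60.1 mm.

60.1 mm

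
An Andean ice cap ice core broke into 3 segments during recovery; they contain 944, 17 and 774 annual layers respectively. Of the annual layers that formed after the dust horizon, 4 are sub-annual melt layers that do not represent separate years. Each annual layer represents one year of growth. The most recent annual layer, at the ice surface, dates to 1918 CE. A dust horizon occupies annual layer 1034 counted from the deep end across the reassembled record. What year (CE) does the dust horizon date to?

Total annual layers = 944 + 17 + 774 = 1735.
1735 − 1034 = 701 annual layers lie beyond the dust horizon toward the ice surface.
Removing the 4 false annual layers leaves 701 − 4 = 697 true annual layers beyond the dust horizon.
1918 − 697 = 1221 CE.

1221 CE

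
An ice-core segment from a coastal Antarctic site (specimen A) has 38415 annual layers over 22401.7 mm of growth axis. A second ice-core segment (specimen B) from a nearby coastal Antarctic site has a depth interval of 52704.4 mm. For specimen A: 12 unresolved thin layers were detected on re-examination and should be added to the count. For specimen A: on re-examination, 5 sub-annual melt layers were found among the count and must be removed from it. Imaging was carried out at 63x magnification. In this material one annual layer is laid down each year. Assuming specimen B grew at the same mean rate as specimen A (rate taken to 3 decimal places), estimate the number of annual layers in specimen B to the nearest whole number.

90402 annual layers

Specimen A: after corrections the count is 38415 − 5 + 12 = 38422 annual layers.
A: Mean rate = 22401.7 mm / 38422 years ≈ 0.583 mm per year.
B spans 52704.4 / 0.583 = 90402.06 years ≈ 90402 annual layers.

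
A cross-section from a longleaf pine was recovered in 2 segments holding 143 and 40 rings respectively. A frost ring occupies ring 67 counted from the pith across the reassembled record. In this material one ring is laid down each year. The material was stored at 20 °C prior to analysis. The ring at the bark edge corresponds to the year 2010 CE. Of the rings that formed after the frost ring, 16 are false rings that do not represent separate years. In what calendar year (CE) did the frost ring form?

1910 CE

Total rings = 143 + 40 = 183.
183 − 67 = 116 rings lie beyond the frost ring toward the bark edge.
Removing the 16 false rings leaves 116 − 16 = 100 true rings beyond the frost ring.
2010 − 100 = 1910 CE.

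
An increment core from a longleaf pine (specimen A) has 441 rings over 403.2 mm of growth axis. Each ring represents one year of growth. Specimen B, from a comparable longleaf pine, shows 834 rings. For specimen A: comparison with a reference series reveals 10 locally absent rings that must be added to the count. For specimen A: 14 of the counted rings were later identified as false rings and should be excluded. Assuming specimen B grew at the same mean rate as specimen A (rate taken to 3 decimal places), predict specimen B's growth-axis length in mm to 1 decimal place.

769.8 mm

Specimen A: after corrections the count is 441 − 14 + 10 = 437 rings.
A: 403.2 mm over 437 years gives 403.2 / 437 ≈ 0.923 mm per year.
For B, 0.923 mm/year × 834 years = 769.8 mm.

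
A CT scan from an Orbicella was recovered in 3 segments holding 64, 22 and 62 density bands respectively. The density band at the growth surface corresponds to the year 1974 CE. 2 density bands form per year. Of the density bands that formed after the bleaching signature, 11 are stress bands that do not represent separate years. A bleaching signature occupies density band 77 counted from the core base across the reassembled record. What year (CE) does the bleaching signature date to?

Total density bands = 64 + 22 + 62 = 148.
Between density band 77 and the growth surface there are 148 − 77 = 71 density bands.
Removing the 11 false density bands leaves 71 − 11 = 60 true density bands beyond the bleaching signature.
With 2 density bands per year, 60 / 2 = 30 years.
The density band at the growth surface is 1974 CE, so the bleaching signature dates to 1974 − 30 = 1944 CE.

1944 CE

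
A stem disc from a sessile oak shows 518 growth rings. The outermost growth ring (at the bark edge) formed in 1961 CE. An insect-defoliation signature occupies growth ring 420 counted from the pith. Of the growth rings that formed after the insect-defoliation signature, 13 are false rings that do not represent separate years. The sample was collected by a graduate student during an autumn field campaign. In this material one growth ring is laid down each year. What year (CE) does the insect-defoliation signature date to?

1876 CE

The insect-defoliation signature sits at growth ring 420 from the pith, so 518 − 420 = 98 growth rings formed after it.
Removing the 13 false growth rings leaves 98 − 13 = 85 true growth rings beyond the insect-defoliation signature.
The growth ring at the bark edge is 1961 CE, so the insect-defoliation signature dates to 1961 − 85 = 1876 CE.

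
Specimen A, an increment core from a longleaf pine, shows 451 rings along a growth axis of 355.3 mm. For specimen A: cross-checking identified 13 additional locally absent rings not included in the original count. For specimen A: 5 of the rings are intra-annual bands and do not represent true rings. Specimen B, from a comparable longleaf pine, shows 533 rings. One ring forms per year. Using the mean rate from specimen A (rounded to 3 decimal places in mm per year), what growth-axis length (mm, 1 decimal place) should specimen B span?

412.5 mm

Specimen A: after corrections the count is 451 − 5 + 13 = 459 rings.
A: Extension rate ≈ 355.3 / 459 = 0.774 mm/year.
B's length ≈ 0.774 × 533 = 412.5 mm.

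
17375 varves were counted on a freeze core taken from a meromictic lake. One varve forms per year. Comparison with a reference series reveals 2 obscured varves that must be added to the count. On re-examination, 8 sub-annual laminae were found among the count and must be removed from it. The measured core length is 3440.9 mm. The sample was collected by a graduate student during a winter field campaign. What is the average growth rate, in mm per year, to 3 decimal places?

After corrections the count is 17375 − 8 + 2 = 17369 varves.
3440.9 mm over 17369 years gives 3440.9 / 17369 ≈ 0.198 mm per year.

0.198 mm per year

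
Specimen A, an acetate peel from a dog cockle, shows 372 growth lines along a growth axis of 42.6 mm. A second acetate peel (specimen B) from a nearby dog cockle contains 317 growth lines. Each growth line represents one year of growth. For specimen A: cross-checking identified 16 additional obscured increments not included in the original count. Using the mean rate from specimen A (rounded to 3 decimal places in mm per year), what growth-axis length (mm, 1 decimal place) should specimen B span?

34.9 mm

Specimen A: adjusted count: 372 + 16 = 388 growth lines.
A: 42.6 mm over 388 years gives 42.6 / 388 ≈ 0.110 mm/year.
For B, 0.110 mm/year × 317 years = 34.9 mm.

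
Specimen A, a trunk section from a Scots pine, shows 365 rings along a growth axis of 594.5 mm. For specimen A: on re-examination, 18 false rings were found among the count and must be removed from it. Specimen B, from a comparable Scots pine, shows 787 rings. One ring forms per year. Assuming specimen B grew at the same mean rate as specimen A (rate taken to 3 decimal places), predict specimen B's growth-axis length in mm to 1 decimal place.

1348.1 mm

Specimen A: after corrections the count is 365 − 18 = 347 rings.
A: 594.5 mm over 347 years gives 594.5 / 347 ≈ 1.713 mm/yr.
For B, 1.713 mm/year × 787 years = 1348.1 mm.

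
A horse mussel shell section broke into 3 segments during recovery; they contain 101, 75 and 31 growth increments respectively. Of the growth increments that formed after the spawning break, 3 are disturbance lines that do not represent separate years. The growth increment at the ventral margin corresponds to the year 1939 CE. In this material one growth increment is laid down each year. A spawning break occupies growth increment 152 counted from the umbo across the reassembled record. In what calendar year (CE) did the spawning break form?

1887 CE

Total growth increments = 101 + 75 + 31 = 207.
The spawning break sits at growth increment 152 from the umbo, so 207 − 152 = 55 growth increments formed after it.
55 − 3 false = 52 true growth increments after the spawning break.
Counting back 52 years from 1939 CE places the spawning break in 1939 − 52 = 1887 CE.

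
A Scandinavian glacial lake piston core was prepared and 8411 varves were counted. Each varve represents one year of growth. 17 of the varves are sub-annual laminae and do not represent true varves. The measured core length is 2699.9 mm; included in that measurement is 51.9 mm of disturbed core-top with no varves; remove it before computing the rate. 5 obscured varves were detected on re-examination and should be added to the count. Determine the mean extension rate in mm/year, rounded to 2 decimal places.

Correcting the raw count gives 8411 − 17 + 5 = 8399 true varves.
The growth record spans 2699.9 − 51.9 = 2648.0 mm.
2648.0 mm over 8399 years gives 2648.0 / 8399 ≈ 0.32 mm/year.

0.32 mm/year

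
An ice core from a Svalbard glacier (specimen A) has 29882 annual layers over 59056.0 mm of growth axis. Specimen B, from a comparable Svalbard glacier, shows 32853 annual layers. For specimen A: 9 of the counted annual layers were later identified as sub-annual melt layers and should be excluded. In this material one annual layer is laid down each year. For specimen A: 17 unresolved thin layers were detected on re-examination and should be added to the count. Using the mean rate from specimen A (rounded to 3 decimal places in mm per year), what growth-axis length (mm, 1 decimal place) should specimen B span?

64917.5 mm

Specimen A: correcting the raw count gives 29882 − 9 + 17 = 29890 true annual layers.
A: 59056.0 mm over 29890 years gives 59056.0 / 29890 ≈ 1.976 mm/year.
For B, 1.976 mm/year × 32853 years = 64917.5 mm.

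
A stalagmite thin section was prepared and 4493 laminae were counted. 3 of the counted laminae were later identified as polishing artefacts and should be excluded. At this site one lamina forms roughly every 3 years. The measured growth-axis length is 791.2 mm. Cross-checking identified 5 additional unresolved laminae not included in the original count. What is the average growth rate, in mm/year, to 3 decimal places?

True lamina count = 4493 − 3 + 5 = 4495.
At 3 years per lamina, 4495 × 3 = 13485 years.
Mean rate = 791.2 mm / 13485 years ≈ 0.059 mm/year.

0.059 mm/year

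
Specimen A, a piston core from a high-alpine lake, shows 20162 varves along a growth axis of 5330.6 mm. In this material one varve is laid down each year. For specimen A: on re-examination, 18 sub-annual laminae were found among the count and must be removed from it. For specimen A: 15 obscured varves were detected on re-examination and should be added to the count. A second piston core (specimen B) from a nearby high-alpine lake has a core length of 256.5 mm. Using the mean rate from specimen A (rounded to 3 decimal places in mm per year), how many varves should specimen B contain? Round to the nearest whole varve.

972 varves

Specimen A: adjusted count: 20162 − 18 + 15 = 20159 varves.
A: Mean rate = 5330.6 mm / 20159 years ≈ 0.264 mm per year.
Specimen B: 256.5 mm / 0.264 mm per year = 971.59 years ≈ 972 varves.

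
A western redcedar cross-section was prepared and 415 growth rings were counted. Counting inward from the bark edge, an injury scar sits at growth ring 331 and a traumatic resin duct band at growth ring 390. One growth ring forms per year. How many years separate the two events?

The two markers are separated by 390 − 331 = 59 growth rings.
One growth ring per year makes the interval 59 years.

59 yr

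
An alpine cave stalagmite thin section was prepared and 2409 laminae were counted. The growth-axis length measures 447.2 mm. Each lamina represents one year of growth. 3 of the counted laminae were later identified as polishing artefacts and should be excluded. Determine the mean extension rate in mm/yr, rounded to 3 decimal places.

0.186 mm/yr

Correcting the raw count gives 2409 − 3 = 2406 true laminae.
447.2 mm over 2406 years gives 447.2 / 2406 ≈ 0.186 mm/yr.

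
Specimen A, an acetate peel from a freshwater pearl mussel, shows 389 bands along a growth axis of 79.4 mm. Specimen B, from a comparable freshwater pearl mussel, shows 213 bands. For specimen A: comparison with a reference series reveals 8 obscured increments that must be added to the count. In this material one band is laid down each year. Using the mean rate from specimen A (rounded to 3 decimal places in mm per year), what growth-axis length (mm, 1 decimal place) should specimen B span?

42.6 mm

Specimen A: adjusted count: 389 + 8 = 397 bands.
A: 79.4 mm over 397 years gives 79.4 / 397 ≈ 0.200 mm per year.
For B, 0.200 mm/year × 213 years = 42.6 mm.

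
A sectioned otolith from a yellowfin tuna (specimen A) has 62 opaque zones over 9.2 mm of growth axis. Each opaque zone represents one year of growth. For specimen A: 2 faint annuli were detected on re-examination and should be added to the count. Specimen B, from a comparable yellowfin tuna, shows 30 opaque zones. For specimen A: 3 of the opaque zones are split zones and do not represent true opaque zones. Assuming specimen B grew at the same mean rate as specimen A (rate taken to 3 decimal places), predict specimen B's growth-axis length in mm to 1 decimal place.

4.5 mm

Specimen A: correcting the raw count gives 62 − 3 + 2 = 61 true opaque zones.
A: Mean rate = 9.2 mm / 61 years ≈ 0.151 mm/yr.
B's length ≈ 0.151 × 30 = 4.5 mm.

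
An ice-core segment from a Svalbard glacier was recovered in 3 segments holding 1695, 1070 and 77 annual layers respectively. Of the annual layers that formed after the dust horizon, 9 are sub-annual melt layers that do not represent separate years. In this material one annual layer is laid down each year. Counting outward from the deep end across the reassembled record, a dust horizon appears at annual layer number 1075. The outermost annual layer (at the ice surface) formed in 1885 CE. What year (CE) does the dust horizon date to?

127 CE

Total annual layers = 1695 + 1070 + 77 = 2842.
The dust horizon sits at annual layer 1075 from the deep end, so 2842 − 1075 = 1767 annual layers formed after it.
Removing the 9 false annual layers leaves 1767 − 9 = 1758 true annual layers beyond the dust horizon.
1885 − 1758 = 127 CE.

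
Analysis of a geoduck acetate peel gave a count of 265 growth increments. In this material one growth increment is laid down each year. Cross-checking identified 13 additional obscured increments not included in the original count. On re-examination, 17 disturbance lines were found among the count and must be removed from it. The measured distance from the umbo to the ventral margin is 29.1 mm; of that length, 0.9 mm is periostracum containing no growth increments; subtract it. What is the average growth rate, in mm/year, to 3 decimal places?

Adjusted count: 265 − 17 + 13 = 261 growth increments.
Net length = 29.1 − 0.9 = 28.2 mm.
28.2 mm over 261 years gives 28.2 / 261 ≈ 0.108 mm/year.

0.108 mm/year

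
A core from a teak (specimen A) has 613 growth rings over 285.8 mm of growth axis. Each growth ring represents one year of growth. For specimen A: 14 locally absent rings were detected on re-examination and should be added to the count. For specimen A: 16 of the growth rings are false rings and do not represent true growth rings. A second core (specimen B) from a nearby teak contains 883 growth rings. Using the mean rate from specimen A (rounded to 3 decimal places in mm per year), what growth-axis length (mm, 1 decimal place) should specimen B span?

413.2 mm

Specimen A: after corrections the count is 613 − 16 + 14 = 611 growth rings.
A: 285.8 mm over 611 years gives 285.8 / 611 ≈ 0.468 mm/yr.
For B, 0.468 mm/year × 883 years = 413.2 mm.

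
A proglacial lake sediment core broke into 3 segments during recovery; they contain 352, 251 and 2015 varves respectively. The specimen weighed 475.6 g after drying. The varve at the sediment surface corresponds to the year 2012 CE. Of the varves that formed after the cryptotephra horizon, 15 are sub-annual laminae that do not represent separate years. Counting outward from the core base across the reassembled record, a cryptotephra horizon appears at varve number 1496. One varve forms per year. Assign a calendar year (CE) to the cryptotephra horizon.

905 CE

Total varves = 352 + 251 + 2015 = 2618.
The cryptotephra horizon sits at varve 1496 from the core base, so 2618 − 1496 = 1122 varves formed after it.
1122 − 15 false = 1107 true varves after the cryptotephra horizon.
2012 − 1107 = 905 CE.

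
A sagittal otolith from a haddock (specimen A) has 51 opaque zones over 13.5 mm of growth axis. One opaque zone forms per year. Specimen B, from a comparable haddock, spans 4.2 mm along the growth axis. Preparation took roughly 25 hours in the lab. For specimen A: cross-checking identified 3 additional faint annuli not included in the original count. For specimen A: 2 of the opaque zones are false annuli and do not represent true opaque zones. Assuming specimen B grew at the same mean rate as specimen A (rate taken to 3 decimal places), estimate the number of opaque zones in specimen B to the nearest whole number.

Specimen A: true opaque zone count = 51 − 2 + 3 = 52.
A: 13.5 mm over 52 years gives 13.5 / 52 ≈ 0.260 mm/yr.
B spans 4.2 / 0.260 = 16.15 years ≈ 16 opaque zones.

16 opaque zones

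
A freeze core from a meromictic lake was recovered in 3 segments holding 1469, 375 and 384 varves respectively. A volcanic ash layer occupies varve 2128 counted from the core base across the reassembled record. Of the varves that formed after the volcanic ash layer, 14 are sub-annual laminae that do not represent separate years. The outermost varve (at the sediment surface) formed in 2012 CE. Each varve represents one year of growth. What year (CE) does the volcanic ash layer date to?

Total varves = 1469 + 375 + 384 = 2228.
Between varve 2128 and the sediment surface there are 2228 − 2128 = 100 varves.
Removing the 14 false varves leaves 100 − 14 = 86 true varves beyond the volcanic ash layer.
2012 − 86 = 1926 CE.

1926 CE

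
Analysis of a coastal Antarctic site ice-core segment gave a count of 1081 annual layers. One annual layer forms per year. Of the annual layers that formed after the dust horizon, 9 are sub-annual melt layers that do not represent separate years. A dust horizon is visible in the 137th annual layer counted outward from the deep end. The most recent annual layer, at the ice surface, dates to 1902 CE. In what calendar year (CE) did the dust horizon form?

967 CE

The dust horizon sits at annual layer 137 from the deep end, so 1081 − 137 = 944 annual layers formed after it.
Removing the 9 false annual layers leaves 944 − 9 = 935 true annual layers beyond the dust horizon.
1902 − 935 = 967 CE.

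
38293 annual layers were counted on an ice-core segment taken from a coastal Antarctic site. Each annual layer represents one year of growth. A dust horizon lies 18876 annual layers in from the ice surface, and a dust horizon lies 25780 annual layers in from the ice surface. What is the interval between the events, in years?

25780 − 18876 = 6904 annual layers lie between the two events.
At one annual layer per year, 6904 years elapsed between them.

6904 years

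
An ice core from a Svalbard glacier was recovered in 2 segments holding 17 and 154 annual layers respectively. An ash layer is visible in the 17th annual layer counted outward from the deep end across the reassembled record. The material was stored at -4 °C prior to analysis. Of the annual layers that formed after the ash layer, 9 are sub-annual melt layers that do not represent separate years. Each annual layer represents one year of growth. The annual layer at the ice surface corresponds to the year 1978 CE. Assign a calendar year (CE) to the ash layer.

Total annual layers = 17 + 154 = 171.
The ash layer sits at annual layer 17 from the deep end, so 171 − 17 = 154 annual layers formed after it.
Removing the 9 false annual layers leaves 154 − 9 = 145 true annual layers beyond the ash layer.
Counting back 145 years from 1978 CE places the ash layer in 1978 − 145 = 1833 CE.

1833 CE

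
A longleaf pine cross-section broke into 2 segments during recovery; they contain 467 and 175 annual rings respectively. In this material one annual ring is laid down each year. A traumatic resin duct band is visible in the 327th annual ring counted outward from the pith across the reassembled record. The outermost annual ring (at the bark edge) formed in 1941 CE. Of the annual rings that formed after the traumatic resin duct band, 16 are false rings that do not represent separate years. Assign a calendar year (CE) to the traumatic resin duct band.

Total annual rings = 467 + 175 = 642.
642 − 327 = 315 annual rings lie beyond the traumatic resin duct band toward the bark edge.
Excluding 16 false annual rings: 315 − 16 = 299.
Counting back 299 years from 1941 CE places the traumatic resin duct band in 1941 − 299 = 1642 CE.

1642 CE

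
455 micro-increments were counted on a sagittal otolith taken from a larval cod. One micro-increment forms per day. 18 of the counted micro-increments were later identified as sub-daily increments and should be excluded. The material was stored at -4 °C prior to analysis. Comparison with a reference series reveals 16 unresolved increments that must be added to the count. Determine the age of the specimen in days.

After corrections the count is 455 − 18 + 16 = 453 micro-increments.
With a one-to-one micro-increment periodicity this is 453 days.

453 days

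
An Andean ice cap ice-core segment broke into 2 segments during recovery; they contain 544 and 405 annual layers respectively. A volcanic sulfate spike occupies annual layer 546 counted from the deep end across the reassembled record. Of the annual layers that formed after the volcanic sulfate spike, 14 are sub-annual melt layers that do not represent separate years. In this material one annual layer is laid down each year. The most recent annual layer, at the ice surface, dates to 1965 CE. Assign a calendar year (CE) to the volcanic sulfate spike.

Total annual layers = 544 + 405 = 949.
Between annual layer 546 and the ice surface there are 949 − 546 = 403 annual layers.
403 − 14 false = 389 true annual layers after the volcanic sulfate spike.
Counting back 389 years from 1965 CE places the volcanic sulfate spike in 1965 − 389 = 1576 CE.

1576 CE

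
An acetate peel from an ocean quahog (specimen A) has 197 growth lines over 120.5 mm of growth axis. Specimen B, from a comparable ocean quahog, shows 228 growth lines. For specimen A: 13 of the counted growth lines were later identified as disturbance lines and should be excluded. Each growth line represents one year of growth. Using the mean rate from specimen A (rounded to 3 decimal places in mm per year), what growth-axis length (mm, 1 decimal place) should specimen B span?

Specimen A: adjusted count: 197 − 13 = 184 growth lines.
A: Mean rate = 120.5 mm / 184 years ≈ 0.655 mm per year.
For B, 0.655 mm/year × 228 years = 149.3 mm.

149.3 mm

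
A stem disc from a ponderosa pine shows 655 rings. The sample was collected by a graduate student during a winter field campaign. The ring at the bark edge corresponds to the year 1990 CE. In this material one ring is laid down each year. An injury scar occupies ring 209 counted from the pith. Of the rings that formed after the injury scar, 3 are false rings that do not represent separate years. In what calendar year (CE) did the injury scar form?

1547 CE

The injury scar sits at ring 209 from the pith, so 655 − 209 = 446 rings formed after it.
446 − 3 false = 443 true rings after the injury scar.
Counting back 443 years from 1990 CE places the injury scar in 1990 − 443 = 1547 CE.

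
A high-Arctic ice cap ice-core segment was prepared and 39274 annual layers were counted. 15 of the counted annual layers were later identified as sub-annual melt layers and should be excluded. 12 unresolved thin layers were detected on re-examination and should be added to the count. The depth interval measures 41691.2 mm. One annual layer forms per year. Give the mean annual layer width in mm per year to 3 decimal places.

After corrections the count is 39274 − 15 + 12 = 39271 annual layers.
Extension rate ≈ 41691.2 / 39271 = 1.062 mm per year.

1.062 mm per year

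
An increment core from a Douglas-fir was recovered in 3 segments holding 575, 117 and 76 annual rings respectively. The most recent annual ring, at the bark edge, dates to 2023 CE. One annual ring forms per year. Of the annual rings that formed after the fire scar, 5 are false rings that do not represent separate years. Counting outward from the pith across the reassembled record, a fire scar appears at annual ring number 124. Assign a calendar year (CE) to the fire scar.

Total annual rings = 575 + 117 + 76 = 768.
The fire scar sits at annual ring 124 from the pith, so 768 − 124 = 644 annual rings formed after it.
Excluding 5 false annual rings: 644 − 5 = 639.
2023 − 639 = 1384 CE.

1384 CE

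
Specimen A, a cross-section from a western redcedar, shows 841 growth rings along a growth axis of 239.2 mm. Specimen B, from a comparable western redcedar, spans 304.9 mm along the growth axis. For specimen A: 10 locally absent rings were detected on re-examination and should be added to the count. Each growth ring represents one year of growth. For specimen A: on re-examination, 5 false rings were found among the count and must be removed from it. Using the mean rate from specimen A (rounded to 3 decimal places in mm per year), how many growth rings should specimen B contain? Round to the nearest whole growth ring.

Specimen A: after corrections the count is 841 − 5 + 10 = 846 growth rings.
A: 239.2 mm over 846 years gives 239.2 / 846 ≈ 0.283 mm/year.
B spans 304.9 / 0.283 = 1077.39 years ≈ 1077 growth rings.

1077 growth rings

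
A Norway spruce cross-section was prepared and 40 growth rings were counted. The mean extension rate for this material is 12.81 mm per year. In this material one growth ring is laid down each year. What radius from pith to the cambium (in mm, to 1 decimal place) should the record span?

512.4 mm

The record spans 40 years at 12.81 mm per year.
Predicted length = 12.81 mm/year × 40 years = 512.4 mm.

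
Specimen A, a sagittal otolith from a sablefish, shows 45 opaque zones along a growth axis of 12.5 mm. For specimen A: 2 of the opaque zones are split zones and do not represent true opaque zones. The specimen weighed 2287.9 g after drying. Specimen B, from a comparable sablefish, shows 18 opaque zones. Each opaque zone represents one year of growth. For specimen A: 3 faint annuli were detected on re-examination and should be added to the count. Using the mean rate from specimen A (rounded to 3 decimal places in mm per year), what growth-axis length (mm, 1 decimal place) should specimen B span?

4.9 mm

Specimen A: correcting the raw count gives 45 − 2 + 3 = 46 true opaque zones.
A: Extension rate ≈ 12.5 / 46 = 0.272 mm per year.
For B, 0.272 mm/year × 18 years = 4.9 mm.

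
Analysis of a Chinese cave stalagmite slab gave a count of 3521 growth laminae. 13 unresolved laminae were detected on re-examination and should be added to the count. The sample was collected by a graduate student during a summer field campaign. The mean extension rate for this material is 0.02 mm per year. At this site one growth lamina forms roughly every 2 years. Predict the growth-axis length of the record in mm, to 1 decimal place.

141.4 mm

After corrections the count is 3521 + 13 = 3534 growth laminae.
3534 growth laminae at 2 years each span 3534 × 2 = 7068 years.
7068 years at 0.02 mm/year gives 0.02 × 7068 = 141.4 mm.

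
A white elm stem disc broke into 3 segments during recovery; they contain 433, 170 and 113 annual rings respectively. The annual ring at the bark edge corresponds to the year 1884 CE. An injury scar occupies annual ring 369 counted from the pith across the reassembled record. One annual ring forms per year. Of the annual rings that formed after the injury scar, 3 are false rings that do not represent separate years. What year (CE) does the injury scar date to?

Total annual rings = 433 + 170 + 113 = 716.
Between annual ring 369 and the bark edge there are 716 − 369 = 347 annual rings.
Excluding 3 false annual rings: 347 − 3 = 344.
The annual ring at the bark edge is 1884 CE, so the injury scar dates to 1884 − 344 = 1540 CE.

1540 CE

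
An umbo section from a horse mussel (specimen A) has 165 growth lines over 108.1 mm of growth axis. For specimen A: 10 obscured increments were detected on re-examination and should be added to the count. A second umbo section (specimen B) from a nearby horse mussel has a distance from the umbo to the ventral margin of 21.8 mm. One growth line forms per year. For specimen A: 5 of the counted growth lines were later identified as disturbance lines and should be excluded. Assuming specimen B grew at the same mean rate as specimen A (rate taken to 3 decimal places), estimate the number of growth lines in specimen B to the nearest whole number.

Specimen A: true growth line count = 165 − 5 + 10 = 170.
A: 108.1 mm over 170 years gives 108.1 / 170 ≈ 0.636 mm per year.
Specimen B: 21.8 mm / 0.636 mm per year = 34.28 years ≈ 34 growth lines.

34 growth lines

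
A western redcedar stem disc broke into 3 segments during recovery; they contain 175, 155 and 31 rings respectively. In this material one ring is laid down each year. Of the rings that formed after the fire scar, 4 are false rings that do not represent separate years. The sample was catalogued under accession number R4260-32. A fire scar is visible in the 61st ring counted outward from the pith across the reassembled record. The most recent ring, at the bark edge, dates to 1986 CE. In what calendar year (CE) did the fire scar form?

1690 CE

Total rings = 175 + 155 + 31 = 361.
The fire scar sits at ring 61 from the pith, so 361 − 61 = 300 rings formed after it.
Excluding 4 false rings: 300 − 4 = 296.
1986 − 296 = 1690 CE.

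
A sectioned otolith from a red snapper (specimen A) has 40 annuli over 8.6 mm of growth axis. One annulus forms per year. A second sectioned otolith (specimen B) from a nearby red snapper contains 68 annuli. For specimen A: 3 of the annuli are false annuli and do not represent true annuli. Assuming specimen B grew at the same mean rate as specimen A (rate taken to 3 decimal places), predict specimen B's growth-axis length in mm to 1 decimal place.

15.8 mm

Specimen A: adjusted count: 40 − 3 = 37 annuli.
A: 8.6 mm over 37 years gives 8.6 / 37 ≈ 0.232 mm/yr.
Length of B = 0.232 × 68 = 15.8 mm.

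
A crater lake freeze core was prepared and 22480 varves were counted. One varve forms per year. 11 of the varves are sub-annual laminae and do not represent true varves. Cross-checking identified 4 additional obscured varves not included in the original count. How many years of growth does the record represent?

22473 yr

After corrections the count is 22480 − 11 + 4 = 22473 varves.
With a one-to-one varve periodicity this is 22473 years.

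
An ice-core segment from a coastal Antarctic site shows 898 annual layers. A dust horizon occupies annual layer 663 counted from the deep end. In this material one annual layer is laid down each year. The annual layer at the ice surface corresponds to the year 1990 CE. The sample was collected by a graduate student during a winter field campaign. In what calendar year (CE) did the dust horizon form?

1755 CE

The dust horizon sits at annual layer 663 from the deep end, so 898 − 663 = 235 annual layers formed after it.
Counting back 235 years from 1990 CE places the dust horizon in 1990 − 235 = 1755 CE.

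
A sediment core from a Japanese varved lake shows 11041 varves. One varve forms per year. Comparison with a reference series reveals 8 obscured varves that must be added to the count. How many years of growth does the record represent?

After corrections the count is 11041 + 8 = 11049 varves.
At one varve per year, that is 11049 years.

11049 yr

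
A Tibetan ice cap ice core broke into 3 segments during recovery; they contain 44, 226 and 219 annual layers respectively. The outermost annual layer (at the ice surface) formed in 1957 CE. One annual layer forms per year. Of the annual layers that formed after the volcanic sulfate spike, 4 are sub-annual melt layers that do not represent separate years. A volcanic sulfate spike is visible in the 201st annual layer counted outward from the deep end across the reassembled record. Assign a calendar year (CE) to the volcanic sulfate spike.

Total annual layers = 44 + 226 + 219 = 489.
489 − 201 = 288 annual layers lie beyond the volcanic sulfate spike toward the ice surface.
Removing the 4 false annual layers leaves 288 − 4 = 284 true annual layers beyond the volcanic sulfate spike.
Counting back 284 years from 1957 CE places the volcanic sulfate spike in 1957 − 284 = 1673 CE.

1673 CE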